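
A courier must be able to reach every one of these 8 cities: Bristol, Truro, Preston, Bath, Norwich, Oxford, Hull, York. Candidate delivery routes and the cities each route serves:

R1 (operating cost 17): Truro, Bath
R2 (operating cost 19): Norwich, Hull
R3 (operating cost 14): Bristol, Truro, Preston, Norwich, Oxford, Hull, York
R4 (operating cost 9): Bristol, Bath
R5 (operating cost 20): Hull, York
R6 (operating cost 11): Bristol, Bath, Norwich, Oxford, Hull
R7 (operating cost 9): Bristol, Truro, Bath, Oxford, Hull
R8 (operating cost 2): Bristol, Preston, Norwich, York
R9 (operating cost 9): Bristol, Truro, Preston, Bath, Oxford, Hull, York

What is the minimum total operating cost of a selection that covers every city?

R7, R8 cover every city at operating cost 9 + 2 = 11.
Any cover uses at least 2 routes; among all covering selections none totals below 11.

11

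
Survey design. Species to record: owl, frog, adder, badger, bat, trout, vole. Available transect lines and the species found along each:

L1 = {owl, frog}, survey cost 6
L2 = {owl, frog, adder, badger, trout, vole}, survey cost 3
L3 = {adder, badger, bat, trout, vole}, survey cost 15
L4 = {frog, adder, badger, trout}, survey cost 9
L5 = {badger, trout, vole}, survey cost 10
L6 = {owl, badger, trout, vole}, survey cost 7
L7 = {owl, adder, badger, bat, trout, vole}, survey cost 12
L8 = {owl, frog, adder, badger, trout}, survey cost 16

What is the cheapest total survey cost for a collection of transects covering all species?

L2, L7 cover every species at survey cost 3 + 12 = 15.
Any cover uses at least 2 transects; among all covering selections none totals below 15.

15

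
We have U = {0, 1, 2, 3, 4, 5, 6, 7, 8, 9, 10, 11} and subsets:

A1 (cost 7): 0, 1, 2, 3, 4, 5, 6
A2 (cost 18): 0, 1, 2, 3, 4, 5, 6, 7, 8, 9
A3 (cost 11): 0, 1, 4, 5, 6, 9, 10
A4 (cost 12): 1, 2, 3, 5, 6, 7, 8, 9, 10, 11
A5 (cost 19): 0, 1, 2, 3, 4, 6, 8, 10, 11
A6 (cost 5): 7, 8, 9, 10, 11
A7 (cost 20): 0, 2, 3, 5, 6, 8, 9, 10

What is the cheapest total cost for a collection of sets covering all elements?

12

A1, A6 cover every element at cost 7 + 5 = 12.
Any cover uses at least 2 sets; among all covering selections none totals below 12.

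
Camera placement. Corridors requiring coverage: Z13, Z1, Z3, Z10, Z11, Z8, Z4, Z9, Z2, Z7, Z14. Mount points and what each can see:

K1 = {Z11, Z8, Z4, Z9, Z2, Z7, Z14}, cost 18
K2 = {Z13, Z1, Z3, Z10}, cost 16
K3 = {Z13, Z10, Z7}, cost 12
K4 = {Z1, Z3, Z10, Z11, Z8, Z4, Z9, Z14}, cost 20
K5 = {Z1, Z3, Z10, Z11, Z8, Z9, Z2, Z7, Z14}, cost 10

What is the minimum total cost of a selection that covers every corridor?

34

K1, K2 cover every corridor at cost 18 + 16 = 34.
Any cover uses at least 2 camera mounts; among all covering selections none totals below 34.
Greedy by coverage-per-cost would pick K5, K3, K1 for 40 — worse than the optimum 34.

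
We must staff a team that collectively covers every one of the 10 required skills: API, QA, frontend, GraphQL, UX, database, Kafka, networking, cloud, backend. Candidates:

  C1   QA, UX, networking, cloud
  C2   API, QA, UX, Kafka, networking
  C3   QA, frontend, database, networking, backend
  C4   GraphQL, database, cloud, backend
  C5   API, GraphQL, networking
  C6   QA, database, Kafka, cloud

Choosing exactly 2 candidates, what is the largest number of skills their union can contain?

Choosing C2, C4 covers {API, QA, GraphQL, UX, database, Kafka, networking, cloud, backend} — 9 skills.
No choice of 2 candidates does better; here frontend is left uncovered.

9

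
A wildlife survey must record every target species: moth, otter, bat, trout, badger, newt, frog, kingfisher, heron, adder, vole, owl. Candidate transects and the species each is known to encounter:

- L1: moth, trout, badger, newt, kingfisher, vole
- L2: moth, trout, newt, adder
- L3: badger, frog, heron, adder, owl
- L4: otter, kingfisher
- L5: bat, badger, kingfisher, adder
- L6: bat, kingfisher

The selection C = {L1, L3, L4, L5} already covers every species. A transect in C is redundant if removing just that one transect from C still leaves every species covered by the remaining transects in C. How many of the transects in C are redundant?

0

Drop L1: moth, trout, newt, vole uncovered — not redundant.
Drop L3: frog, heron, owl uncovered — not redundant.
Drop L4: otter uncovered — not redundant.
Drop L5: bat uncovered — not redundant.
None of the transects in C is redundant.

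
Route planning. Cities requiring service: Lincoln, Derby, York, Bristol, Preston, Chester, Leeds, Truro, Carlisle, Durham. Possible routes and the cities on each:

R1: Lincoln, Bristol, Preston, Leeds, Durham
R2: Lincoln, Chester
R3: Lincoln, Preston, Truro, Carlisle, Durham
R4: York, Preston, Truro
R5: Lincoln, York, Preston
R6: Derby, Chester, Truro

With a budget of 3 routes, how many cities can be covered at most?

9

Choosing R1, R3, R6 covers {Lincoln, Derby, Bristol, Preston, Chester, Leeds, Truro, Carlisle, Durham} — 9 cities.
No choice of 3 routes does better; here York is left uncovered.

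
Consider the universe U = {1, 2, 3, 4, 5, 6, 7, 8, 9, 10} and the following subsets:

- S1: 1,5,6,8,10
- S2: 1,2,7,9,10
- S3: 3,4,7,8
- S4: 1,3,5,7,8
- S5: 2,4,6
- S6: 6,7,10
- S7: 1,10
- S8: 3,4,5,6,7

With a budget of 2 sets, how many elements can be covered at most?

9

Choosing S2, S8 covers {1, 2, 3, 4, 5, 6, 7, 9, 10} — 9 elements.
No choice of 2 sets does better; here 8 is left uncovered.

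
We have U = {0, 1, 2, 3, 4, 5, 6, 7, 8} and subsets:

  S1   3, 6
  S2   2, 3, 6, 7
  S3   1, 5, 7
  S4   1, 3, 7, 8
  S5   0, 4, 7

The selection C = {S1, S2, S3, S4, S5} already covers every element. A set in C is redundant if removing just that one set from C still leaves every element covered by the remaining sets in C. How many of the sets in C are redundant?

1

Drop S1: the rest still cover every element — redundant.
Drop S2: 2 uncovered — not redundant.
Drop S3: 5 uncovered — not redundant.
Drop S4: 8 uncovered — not redundant.
Drop S5: 0, 4 uncovered — not redundant.
1 redundant: S1.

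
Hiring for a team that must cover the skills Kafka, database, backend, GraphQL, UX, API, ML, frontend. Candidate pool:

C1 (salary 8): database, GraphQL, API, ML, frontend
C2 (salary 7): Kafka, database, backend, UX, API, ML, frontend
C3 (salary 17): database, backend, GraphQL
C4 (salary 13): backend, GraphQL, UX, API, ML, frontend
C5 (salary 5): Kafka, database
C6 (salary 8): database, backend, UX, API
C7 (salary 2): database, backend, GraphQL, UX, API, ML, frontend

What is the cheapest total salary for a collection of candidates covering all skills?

C5, C7 cover every skill at salary 5 + 2 = 7.
Any cover uses at least 2 candidates; among all covering selections none totals below 7.

7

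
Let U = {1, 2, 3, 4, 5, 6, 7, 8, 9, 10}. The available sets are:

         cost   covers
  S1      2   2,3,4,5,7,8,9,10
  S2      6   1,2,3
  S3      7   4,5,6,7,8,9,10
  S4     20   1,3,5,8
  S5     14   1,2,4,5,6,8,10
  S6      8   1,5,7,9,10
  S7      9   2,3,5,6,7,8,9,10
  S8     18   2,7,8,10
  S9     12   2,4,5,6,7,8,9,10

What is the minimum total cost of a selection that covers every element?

13

S2, S3 cover every element at cost 6 + 7 = 13.
Any cover uses at least 2 sets; among all covering selections none totals below 13.
Greedy by coverage-per-cost would pick S1, S2, S3 for 15 — worse than the optimum 13.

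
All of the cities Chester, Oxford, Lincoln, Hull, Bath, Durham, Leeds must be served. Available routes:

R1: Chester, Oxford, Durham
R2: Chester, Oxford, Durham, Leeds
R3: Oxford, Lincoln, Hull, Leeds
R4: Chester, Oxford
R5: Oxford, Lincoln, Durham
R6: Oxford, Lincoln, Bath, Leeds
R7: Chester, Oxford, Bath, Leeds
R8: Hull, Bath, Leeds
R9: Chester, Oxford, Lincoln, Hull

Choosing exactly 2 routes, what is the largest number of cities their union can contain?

6

Choosing R1, R3 covers {Chester, Oxford, Lincoln, Hull, Durham, Leeds} — 6 cities.
No choice of 2 routes does better; here Bath is left uncovered.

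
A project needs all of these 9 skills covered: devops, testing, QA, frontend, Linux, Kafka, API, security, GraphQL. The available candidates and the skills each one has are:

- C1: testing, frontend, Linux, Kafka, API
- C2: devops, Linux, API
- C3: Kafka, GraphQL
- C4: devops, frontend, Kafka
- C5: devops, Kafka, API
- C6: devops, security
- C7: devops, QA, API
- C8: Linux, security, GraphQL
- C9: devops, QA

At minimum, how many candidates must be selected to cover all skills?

3

C1, C7, C8 together cover {devops, testing, QA, frontend, Linux, Kafka, API, security, GraphQL} — every skill.
No 2 of the 9 candidates cover everything (all 36 pairs fall short), so 3 is minimum.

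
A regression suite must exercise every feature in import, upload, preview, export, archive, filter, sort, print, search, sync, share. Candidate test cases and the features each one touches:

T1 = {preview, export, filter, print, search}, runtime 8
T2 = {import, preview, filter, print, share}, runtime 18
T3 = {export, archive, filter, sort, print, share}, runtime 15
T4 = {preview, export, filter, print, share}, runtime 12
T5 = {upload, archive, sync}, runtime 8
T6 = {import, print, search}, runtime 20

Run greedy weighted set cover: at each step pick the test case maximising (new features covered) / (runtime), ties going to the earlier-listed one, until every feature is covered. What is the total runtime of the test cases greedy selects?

49

Pick 1: T1 adds 5 new (preview, export, filter, print, search) at runtime 8 (ratio 5/8).
Pick 2: T5 adds 3 new (upload, archive, sync) at runtime 8 (ratio 3/8).
Pick 3: T3 adds 2 new (sort, share) at runtime 15 (ratio 2/15).
Pick 4: T2 adds 1 new (import) at runtime 18 (ratio 1/18).
Greedy total runtime: 8 + 8 + 15 + 18 = 49.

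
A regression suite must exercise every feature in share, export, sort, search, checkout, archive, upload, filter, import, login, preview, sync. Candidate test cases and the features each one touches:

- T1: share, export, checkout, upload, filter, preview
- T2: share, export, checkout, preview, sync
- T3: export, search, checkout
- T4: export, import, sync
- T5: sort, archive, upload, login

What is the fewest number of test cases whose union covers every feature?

4

T1, T3, T4, T5 together cover {share, export, sort, search, checkout, archive, upload, filter, import, login, preview, sync} — every feature.
No 3 of the 5 test cases cover everything (all 10 triples fall short), so 4 is minimum.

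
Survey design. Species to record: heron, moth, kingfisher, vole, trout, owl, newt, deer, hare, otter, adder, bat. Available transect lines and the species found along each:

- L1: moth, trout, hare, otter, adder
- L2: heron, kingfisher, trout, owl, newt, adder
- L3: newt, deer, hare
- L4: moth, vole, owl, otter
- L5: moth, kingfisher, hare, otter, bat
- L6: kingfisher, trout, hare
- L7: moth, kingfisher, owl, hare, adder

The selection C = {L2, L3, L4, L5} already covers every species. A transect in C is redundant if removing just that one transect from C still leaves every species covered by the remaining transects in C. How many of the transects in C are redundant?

0

Drop L2: heron, trout, adder uncovered — not redundant.
Drop L3: deer uncovered — not redundant.
Drop L4: vole uncovered — not redundant.
Drop L5: bat uncovered — not redundant.
None of the transects in C is redundant.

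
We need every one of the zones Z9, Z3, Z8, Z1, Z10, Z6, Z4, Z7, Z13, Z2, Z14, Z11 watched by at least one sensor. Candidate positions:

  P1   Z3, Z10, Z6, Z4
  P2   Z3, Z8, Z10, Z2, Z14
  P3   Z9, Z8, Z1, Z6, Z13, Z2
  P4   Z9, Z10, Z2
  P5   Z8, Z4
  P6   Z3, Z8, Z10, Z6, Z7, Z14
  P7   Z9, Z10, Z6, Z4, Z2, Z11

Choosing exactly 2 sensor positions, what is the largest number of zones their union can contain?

Choosing P3, P6 covers {Z9, Z3, Z8, Z1, Z10, Z6, Z7, Z13, Z2, Z14} — 10 zones.
No choice of 2 sensor positions does better; here Z4, Z11 are left uncovered.

10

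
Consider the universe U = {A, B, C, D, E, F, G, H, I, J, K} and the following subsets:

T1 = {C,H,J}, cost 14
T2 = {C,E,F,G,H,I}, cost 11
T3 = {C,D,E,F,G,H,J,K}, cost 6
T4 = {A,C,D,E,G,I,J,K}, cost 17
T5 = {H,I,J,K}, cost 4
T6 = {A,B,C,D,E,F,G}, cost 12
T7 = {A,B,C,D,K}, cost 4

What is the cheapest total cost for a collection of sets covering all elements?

14

T3, T5, T7 cover every element at cost 6 + 4 + 4 = 14.
Any cover uses at least 2 sets; among all covering selections none totals below 14.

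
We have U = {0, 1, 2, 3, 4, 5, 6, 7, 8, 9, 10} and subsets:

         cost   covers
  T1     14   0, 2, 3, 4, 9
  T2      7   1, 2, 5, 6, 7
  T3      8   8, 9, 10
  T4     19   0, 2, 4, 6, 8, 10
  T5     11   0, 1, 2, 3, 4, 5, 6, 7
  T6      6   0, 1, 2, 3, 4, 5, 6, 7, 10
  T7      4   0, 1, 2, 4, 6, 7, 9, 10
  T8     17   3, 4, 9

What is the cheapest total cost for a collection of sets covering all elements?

14

T3, T6 cover every element at cost 8 + 6 = 14.
Any cover uses at least 2 sets; among all covering selections none totals below 14.
Greedy by coverage-per-cost would pick T7, T6, T3 for 18 — worse than the optimum 14.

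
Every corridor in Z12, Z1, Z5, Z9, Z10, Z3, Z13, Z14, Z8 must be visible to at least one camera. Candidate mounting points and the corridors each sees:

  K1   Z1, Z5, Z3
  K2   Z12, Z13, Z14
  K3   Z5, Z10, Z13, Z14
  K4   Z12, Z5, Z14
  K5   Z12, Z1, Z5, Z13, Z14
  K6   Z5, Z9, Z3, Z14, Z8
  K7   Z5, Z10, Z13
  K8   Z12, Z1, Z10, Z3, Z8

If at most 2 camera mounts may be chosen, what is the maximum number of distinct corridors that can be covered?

Choosing K3, K8 covers {Z12, Z1, Z5, Z10, Z3, Z13, Z14, Z8} — 8 corridors.
No choice of 2 camera mounts does better; here Z9 is left uncovered.

8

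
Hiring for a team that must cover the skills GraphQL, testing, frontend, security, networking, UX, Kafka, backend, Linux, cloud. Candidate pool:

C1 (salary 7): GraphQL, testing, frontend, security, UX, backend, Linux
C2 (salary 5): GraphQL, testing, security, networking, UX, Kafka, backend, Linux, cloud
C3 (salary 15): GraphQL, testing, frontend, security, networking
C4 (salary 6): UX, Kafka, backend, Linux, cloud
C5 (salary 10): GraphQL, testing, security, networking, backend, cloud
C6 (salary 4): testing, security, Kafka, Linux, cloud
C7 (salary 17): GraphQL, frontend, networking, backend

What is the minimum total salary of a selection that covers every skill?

12

C1, C2 cover every skill at salary 7 + 5 = 12.
Any cover uses at least 2 candidates; among all covering selections none totals below 12.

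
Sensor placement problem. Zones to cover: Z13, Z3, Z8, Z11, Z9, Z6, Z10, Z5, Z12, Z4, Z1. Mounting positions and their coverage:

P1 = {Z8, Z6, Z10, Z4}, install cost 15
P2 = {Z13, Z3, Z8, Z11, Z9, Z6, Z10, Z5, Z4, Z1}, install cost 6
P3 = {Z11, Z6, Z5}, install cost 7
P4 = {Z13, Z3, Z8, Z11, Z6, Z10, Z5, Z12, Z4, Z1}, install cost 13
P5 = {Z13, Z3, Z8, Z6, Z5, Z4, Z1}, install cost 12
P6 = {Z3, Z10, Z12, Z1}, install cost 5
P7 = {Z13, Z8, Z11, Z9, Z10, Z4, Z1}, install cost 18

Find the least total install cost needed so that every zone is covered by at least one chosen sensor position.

P2, P6 cover every zone at install cost 6 + 5 = 11.
Any cover uses at least 2 sensor positions; among all covering selections none totals below 11.

11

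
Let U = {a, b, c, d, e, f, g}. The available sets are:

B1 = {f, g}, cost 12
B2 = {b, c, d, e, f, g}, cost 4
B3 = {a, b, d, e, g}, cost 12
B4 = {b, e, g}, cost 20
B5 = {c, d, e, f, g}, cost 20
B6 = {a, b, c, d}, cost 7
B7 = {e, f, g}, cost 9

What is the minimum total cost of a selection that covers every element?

B2, B6 cover every element at cost 4 + 7 = 11.
Any cover uses at least 2 sets; among all covering selections none totals below 11.

11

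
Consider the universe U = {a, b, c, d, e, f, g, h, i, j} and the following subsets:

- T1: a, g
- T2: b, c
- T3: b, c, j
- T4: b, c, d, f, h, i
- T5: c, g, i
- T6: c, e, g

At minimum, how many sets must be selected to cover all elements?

T1, T3, T4, T6 together cover {a, b, c, d, e, f, g, h, i, j} — every element.
No 3 of the 6 sets cover everything (all 20 triples fall short), so 4 is minimum.

4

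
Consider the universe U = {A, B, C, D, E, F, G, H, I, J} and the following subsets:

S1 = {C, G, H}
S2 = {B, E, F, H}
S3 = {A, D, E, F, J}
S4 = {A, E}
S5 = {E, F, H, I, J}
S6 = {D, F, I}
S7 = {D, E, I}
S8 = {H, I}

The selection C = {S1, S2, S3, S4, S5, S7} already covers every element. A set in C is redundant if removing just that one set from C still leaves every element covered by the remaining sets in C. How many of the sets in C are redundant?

Drop S1: C, G uncovered — not redundant.
Drop S2: B uncovered — not redundant.
Drop S3: the rest still cover every element — redundant.
Drop S4: the rest still cover every element — redundant.
Drop S5: the rest still cover every element — redundant.
Drop S7: the rest still cover every element — redundant.
4 redundant: S3, S4, S5, S7.

4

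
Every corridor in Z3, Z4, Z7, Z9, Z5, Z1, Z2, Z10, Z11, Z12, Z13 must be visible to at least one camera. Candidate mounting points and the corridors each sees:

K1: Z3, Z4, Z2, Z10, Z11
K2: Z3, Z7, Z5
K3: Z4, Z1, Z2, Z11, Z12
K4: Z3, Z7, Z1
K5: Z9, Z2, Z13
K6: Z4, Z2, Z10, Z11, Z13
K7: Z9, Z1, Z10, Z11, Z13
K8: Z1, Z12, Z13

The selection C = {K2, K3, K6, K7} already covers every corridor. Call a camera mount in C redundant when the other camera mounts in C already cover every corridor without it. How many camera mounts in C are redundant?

1

Drop K2: Z3, Z7, Z5 uncovered — not redundant.
Drop K3: Z12 uncovered — not redundant.
Drop K6: the rest still cover every corridor — redundant.
Drop K7: Z9 uncovered — not redundant.
1 redundant: K6.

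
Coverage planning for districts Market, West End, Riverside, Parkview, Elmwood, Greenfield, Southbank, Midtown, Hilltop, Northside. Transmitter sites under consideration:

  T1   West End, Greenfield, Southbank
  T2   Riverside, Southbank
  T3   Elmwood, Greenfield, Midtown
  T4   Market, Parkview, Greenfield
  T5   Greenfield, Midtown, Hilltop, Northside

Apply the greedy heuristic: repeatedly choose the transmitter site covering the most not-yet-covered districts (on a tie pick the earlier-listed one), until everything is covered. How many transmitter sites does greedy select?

Pick 1: T5 covers 4 new districts (Greenfield, Midtown, Hilltop, Northside).
Pick 2: T1 covers 2 new districts (West End, Southbank).
Pick 3: T4 covers 2 new districts (Market, Parkview).
Pick 4: T2 covers 1 new districts (Riverside).
Pick 5: T3 covers 1 new districts (Elmwood).
Greedy uses 5 transmitter sites.

5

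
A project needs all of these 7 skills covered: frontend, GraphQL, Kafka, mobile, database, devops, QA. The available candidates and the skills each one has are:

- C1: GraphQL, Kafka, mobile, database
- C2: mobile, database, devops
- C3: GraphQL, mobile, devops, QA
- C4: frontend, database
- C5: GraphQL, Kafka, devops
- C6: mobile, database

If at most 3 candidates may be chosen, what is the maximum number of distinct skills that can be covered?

Choosing C1, C3, C4 covers {frontend, GraphQL, Kafka, mobile, database, devops, QA} — 7 skills.
That is all 7 skills.

7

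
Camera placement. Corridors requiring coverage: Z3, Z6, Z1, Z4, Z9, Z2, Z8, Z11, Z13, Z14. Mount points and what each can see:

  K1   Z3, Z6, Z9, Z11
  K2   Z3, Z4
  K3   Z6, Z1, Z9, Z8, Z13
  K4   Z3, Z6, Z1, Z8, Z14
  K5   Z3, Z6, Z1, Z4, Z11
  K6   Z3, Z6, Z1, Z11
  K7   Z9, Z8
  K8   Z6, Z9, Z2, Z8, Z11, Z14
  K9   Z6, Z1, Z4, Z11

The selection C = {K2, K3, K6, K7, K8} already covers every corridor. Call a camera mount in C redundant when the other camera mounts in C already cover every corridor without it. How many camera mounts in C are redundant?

2

Drop K2: Z4 uncovered — not redundant.
Drop K3: Z13 uncovered — not redundant.
Drop K6: the rest still cover every corridor — redundant.
Drop K7: the rest still cover every corridor — redundant.
Drop K8: Z2, Z14 uncovered — not redundant.
2 redundant: K6, K7.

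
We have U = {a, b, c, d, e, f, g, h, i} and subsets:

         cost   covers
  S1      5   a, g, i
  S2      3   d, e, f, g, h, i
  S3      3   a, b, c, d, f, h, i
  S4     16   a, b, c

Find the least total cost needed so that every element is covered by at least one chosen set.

6

S2, S3 cover every element at cost 3 + 3 = 6.
Any cover uses at least 2 sets; among all covering selections none totals below 6.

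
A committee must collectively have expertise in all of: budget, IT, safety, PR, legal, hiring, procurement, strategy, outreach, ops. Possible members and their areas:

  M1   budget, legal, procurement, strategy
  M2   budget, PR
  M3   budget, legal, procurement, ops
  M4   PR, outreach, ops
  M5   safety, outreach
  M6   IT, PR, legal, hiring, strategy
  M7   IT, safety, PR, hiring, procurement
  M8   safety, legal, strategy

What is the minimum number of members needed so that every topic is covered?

3

M1, M4, M7 together cover {budget, IT, safety, PR, legal, hiring, procurement, strategy, outreach, ops} — every topic.
No 2 of the 8 members cover everything (all 28 pairs fall short), so 3 is minimum.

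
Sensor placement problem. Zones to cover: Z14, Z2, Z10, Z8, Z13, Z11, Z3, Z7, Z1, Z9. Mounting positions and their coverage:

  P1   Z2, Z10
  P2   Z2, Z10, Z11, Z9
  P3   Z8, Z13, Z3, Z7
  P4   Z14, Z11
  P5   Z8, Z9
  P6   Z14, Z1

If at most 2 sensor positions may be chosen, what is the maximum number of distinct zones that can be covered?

Choosing P2, P3 covers {Z2, Z10, Z8, Z13, Z11, Z3, Z7, Z9} — 8 zones.
No choice of 2 sensor positions does better; here Z14, Z1 are left uncovered.

8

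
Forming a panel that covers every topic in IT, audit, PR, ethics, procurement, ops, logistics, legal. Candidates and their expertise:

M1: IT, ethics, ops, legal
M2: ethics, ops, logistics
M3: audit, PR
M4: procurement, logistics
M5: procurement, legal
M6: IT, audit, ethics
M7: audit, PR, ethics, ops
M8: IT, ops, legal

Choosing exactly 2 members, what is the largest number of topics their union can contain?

6

Choosing M1, M3 covers {IT, audit, PR, ethics, ops, legal} — 6 topics.
No choice of 2 members does better; here procurement, logistics are left uncovered.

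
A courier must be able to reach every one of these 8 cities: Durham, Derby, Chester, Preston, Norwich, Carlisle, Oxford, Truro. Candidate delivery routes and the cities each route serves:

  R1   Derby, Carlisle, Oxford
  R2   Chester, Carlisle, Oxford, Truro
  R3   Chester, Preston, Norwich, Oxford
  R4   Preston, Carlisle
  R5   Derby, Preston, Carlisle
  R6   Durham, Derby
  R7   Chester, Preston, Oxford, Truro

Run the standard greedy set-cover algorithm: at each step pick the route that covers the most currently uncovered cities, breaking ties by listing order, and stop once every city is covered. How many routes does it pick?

Pick 1: R2 covers 4 new cities (Chester, Carlisle, Oxford, Truro).
Pick 2: R3 covers 2 new cities (Preston, Norwich).
Pick 3: R6 covers 2 new cities (Durham, Derby).
Greedy uses 3 routes.

3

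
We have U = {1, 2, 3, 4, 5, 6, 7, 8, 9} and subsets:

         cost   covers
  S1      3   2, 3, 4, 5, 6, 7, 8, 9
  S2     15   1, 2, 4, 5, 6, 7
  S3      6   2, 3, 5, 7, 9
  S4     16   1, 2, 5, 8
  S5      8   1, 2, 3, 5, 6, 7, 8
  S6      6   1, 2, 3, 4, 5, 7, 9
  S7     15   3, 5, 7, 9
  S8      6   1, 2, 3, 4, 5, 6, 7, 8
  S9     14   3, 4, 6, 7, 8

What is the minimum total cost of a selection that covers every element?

S1, S6 cover every element at cost 3 + 6 = 9.
Any cover uses at least 2 sets; among all covering selections none totals below 9.

9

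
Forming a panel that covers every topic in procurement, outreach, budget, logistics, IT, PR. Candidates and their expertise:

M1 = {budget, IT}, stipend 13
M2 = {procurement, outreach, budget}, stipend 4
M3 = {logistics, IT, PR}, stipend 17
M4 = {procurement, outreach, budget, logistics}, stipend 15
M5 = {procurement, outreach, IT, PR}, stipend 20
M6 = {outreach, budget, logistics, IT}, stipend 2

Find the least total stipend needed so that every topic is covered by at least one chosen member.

21

M2, M3 cover every topic at stipend 4 + 17 = 21.
Any cover uses at least 2 members; among all covering selections none totals below 21.
Greedy by coverage-per-stipend would pick M6, M2, M3 for 23 — worse than the optimum 21.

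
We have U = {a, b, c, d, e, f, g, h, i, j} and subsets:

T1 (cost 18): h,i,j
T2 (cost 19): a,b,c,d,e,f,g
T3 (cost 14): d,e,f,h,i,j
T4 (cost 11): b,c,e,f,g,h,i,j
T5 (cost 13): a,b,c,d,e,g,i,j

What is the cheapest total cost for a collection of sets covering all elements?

24

T4, T5 cover every element at cost 11 + 13 = 24.
Any cover uses at least 2 sets; among all covering selections none totals below 24.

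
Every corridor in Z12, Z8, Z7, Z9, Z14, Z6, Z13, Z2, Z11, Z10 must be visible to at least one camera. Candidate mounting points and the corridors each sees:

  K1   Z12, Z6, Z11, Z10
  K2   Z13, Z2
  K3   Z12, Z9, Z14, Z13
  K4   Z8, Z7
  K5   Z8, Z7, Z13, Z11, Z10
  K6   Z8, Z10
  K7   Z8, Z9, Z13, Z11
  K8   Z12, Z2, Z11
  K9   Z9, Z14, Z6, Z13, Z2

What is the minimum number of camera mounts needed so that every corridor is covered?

K1, K4, K9 together cover {Z12, Z8, Z7, Z9, Z14, Z6, Z13, Z2, Z11, Z10} — every corridor.
No 2 of the 9 camera mounts cover everything (all 36 pairs fall short), so 3 is minimum.

3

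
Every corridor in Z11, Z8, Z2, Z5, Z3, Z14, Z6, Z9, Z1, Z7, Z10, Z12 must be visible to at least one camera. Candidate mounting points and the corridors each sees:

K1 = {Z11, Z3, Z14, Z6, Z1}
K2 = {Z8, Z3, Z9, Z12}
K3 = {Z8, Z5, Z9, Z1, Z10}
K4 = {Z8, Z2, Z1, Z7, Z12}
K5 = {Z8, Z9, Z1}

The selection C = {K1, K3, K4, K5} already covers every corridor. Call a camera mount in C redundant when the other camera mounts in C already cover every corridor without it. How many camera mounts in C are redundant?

1

Drop K1: Z11, Z3, Z14, Z6 uncovered — not redundant.
Drop K3: Z5, Z10 uncovered — not redundant.
Drop K4: Z2, Z7, Z12 uncovered — not redundant.
Drop K5: the rest still cover every corridor — redundant.
1 redundant: K5.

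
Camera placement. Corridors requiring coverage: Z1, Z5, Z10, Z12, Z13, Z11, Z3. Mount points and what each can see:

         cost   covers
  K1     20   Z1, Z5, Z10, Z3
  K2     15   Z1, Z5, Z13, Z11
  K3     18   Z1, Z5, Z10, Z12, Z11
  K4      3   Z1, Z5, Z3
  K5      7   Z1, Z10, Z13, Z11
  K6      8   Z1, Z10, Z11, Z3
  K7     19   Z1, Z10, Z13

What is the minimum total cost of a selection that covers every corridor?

28

K3, K4, K5 cover every corridor at cost 18 + 3 + 7 = 28.
Any cover uses at least 3 camera mounts; among all covering selections none totals below 28.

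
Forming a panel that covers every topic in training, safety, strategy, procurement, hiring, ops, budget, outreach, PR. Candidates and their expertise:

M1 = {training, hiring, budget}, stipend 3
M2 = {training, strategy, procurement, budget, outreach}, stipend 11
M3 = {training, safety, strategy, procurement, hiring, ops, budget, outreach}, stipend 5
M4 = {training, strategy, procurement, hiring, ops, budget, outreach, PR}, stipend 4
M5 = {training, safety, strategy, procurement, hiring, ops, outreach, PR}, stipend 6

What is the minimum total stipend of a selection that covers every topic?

M1, M5 cover every topic at stipend 3 + 6 = 9.
Any cover uses at least 2 members; among all covering selections none totals below 9.

9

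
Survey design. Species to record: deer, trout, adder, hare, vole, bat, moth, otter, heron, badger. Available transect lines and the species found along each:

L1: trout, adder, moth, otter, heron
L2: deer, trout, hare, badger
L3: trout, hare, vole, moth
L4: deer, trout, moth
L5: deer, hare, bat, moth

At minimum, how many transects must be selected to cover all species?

4

L1, L2, L3, L5 together cover {deer, trout, adder, hare, vole, bat, moth, otter, heron, badger} — every species.
No 3 of the 5 transects cover everything (all 10 triples fall short), so 4 is minimum.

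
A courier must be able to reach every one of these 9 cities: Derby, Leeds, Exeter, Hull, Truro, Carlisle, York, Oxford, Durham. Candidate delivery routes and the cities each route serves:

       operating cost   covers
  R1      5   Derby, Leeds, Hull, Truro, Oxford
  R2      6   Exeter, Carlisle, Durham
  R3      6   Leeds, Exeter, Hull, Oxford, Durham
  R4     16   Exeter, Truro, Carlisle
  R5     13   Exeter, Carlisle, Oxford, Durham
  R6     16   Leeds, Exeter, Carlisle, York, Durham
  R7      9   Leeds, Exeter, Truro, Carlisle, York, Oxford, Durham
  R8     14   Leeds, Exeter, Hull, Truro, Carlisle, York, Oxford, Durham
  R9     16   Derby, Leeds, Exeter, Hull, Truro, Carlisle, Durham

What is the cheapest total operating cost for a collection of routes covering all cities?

14

R1, R7 cover every city at operating cost 5 + 9 = 14.
Any cover uses at least 2 routes; among all covering selections none totals below 14.
Greedy by coverage-per-operating cost would pick R1, R2, R7 for 20 — worse than the optimum 14.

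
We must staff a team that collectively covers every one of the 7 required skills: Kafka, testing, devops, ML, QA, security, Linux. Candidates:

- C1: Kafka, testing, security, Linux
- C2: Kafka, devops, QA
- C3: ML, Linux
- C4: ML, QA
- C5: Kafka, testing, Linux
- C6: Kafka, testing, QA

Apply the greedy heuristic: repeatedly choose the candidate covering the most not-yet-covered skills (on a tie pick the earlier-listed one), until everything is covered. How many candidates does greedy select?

Pick 1: C1 covers 4 new skills (Kafka, testing, security, Linux).
Pick 2: C2 covers 2 new skills (devops, QA).
Pick 3: C3 covers 1 new skills (ML).
Greedy uses 3 candidates.

3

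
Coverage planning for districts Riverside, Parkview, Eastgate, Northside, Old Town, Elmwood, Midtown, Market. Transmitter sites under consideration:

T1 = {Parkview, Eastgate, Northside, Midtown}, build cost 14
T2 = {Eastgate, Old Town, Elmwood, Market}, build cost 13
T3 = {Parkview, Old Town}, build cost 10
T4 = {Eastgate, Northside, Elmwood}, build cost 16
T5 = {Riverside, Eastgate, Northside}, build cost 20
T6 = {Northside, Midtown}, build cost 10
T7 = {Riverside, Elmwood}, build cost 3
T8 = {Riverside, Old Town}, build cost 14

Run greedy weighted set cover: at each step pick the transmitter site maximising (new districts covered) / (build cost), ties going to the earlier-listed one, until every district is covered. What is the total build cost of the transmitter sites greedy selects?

30

Pick 1: T7 adds 2 new (Riverside, Elmwood) at build cost 3 (ratio 2/3).
Pick 2: T1 adds 4 new (Parkview, Eastgate, Northside, Midtown) at build cost 14 (ratio 4/14).
Pick 3: T2 adds 2 new (Old Town, Market) at build cost 13 (ratio 2/13).
Greedy total build cost: 3 + 14 + 13 = 30.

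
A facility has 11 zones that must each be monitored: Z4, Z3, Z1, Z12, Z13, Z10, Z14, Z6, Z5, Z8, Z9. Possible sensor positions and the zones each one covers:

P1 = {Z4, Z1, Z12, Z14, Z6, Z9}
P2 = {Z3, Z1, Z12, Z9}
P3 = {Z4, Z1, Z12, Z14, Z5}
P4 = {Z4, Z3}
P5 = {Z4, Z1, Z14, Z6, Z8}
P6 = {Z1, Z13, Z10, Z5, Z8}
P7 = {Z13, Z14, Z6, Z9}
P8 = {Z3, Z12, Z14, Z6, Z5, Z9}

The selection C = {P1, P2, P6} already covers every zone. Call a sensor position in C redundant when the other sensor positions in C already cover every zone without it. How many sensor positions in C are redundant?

0

Drop P1: Z4, Z14, Z6 uncovered — not redundant.
Drop P2: Z3 uncovered — not redundant.
Drop P6: Z13, Z10, Z5, Z8 uncovered — not redundant.
None of the sensor positions in C is redundant.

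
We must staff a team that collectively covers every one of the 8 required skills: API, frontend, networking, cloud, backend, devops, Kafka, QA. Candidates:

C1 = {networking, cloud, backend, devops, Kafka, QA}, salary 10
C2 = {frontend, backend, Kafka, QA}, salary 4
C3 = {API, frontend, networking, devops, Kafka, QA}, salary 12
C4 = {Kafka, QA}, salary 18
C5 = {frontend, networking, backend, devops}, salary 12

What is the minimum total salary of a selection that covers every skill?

22

C1, C3 cover every skill at salary 10 + 12 = 22.
Any cover uses at least 2 candidates; among all covering selections none totals below 22.
Greedy by coverage-per-salary would pick C2, C1, C3 for 26 — worse than the optimum 22.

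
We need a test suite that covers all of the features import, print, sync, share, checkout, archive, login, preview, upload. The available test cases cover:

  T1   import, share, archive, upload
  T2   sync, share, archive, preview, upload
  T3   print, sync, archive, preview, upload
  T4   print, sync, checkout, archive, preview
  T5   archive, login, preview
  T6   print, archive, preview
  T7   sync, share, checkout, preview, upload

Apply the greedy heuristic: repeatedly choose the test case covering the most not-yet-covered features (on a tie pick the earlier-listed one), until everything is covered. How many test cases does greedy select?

4

Pick 1: T2 covers 5 new features (sync, share, archive, preview, upload).
Pick 2: T4 covers 2 new features (print, checkout).
Pick 3: T1 covers 1 new features (import).
Pick 4: T5 covers 1 new features (login).
Greedy uses 4 test cases. (The true minimum is 3.)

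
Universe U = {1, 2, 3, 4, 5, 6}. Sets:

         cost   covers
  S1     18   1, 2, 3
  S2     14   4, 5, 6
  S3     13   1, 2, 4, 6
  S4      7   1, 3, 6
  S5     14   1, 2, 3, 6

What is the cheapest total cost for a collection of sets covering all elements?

28

S2, S5 cover every element at cost 14 + 14 = 28.
Any cover uses at least 2 sets; among all covering selections none totals below 28.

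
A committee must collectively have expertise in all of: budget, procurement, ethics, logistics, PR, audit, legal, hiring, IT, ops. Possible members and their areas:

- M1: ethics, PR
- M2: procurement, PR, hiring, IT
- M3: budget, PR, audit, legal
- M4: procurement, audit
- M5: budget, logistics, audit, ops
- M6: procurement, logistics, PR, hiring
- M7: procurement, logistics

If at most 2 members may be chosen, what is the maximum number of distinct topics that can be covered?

Choosing M2, M5 covers {budget, procurement, logistics, PR, audit, hiring, IT, ops} — 8 topics.
No choice of 2 members does better; here ethics, legal are left uncovered.

8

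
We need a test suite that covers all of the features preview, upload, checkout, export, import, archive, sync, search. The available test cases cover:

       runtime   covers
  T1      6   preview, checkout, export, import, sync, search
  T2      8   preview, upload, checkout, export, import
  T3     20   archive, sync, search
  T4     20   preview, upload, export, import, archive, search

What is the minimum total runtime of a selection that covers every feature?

T1, T4 cover every feature at runtime 6 + 20 = 26.
Any cover uses at least 2 test cases; among all covering selections none totals below 26.
Greedy by coverage-per-runtime would pick T1, T2, T3 for 34 — worse than the optimum 26.

26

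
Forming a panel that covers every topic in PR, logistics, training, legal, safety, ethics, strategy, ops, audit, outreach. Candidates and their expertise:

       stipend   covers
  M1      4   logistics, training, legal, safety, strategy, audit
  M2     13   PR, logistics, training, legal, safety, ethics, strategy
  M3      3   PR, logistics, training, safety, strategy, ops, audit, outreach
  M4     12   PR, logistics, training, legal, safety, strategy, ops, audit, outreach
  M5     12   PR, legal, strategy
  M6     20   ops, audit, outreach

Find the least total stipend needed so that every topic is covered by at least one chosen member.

M2, M3 cover every topic at stipend 13 + 3 = 16.
Any cover uses at least 2 members; among all covering selections none totals below 16.
Greedy by coverage-per-stipend would pick M3, M1, M2 for 20 — worse than the optimum 16.

16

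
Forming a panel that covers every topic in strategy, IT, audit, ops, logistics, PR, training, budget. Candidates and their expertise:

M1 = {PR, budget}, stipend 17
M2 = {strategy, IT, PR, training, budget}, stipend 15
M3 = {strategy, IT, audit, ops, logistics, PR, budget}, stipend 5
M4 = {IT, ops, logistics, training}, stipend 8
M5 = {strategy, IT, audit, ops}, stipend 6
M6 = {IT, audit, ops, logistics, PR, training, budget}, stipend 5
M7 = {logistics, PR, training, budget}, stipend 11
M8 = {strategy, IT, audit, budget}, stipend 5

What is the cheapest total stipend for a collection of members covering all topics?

M3, M6 cover every topic at stipend 5 + 5 = 10.
Any cover uses at least 2 members; among all covering selections none totals below 10.

10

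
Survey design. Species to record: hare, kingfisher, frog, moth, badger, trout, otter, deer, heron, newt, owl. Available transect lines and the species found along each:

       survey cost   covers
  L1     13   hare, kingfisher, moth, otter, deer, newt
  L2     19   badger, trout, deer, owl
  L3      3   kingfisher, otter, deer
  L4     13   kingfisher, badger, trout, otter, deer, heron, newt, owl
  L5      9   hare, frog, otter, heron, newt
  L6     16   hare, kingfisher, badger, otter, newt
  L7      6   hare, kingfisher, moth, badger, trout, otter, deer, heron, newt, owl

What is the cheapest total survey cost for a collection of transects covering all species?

L5, L7 cover every species at survey cost 9 + 6 = 15.
Any cover uses at least 2 transects; among all covering selections none totals below 15.

15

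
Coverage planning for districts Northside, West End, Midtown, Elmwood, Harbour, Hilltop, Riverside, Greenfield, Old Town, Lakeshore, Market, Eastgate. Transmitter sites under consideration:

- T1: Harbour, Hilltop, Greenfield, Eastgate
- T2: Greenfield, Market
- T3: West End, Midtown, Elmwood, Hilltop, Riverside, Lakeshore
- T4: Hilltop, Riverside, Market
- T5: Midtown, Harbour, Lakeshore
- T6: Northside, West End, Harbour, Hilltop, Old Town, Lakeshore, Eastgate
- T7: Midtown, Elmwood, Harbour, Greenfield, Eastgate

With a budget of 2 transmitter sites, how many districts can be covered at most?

Choosing T3, T6 covers {Northside, West End, Midtown, Elmwood, Harbour, Hilltop, Riverside, Old Town, Lakeshore, Eastgate} — 10 districts.
No choice of 2 transmitter sites does better; here Greenfield, Market are left uncovered.

10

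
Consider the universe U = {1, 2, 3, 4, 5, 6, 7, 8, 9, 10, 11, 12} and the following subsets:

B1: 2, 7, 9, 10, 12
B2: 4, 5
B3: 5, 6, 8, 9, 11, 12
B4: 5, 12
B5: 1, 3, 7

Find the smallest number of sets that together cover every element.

4

B1, B2, B3, B5 together cover {1, 2, 3, 4, 5, 6, 7, 8, 9, 10, 11, 12} — every element.
No 3 of the 5 sets cover everything (all 10 triples fall short), so 4 is minimum.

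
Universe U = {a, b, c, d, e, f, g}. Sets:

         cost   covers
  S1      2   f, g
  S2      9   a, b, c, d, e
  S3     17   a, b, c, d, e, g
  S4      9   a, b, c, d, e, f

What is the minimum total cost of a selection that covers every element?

S1, S2 cover every element at cost 2 + 9 = 11.
Any cover uses at least 2 sets; among all covering selections none totals below 11.

11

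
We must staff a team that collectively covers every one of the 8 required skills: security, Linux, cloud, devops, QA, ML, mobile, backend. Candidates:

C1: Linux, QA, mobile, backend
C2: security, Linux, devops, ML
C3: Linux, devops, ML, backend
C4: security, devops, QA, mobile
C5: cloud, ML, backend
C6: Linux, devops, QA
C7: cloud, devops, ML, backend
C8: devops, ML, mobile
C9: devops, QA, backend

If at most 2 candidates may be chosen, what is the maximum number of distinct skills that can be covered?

7

Choosing C1, C2 covers {security, Linux, devops, QA, ML, mobile, backend} — 7 skills.
No choice of 2 candidates does better; here cloud is left uncovered.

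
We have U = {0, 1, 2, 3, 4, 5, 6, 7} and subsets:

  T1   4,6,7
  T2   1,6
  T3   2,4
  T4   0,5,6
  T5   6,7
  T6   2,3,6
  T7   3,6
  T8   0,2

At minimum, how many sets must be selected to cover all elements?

4

T1, T2, T4, T6 together cover {0, 1, 2, 3, 4, 5, 6, 7} — every element.
No 3 of the 8 sets cover everything (all 56 triples fall short), so 4 is minimum.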